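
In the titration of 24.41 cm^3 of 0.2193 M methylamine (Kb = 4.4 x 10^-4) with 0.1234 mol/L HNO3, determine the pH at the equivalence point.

n(CH3NH2) = 0.2193 x 0.02441 = 0.005353 mol; V(HNO3) at equivalence = 0.005353/0.1234 = 0.04338 L.
At equivalence the base is fully converted to CH3NH3+; total volume = 0.06779 L, so [CH3NH3+] = 0.005353/0.06779 = 0.07897 M.
Ka(CH3NH3+) = Kw/Kb = 1.0e-14 / 4.4 x 10^-4 = 2.27e-11.
[H^+] = sqrt(Ka x [CH3NH3+]) = sqrt(2.27e-11 x 0.07897) = 1.34e-6 M.
pH = -log(1.34e-6) = 5.87.

5.87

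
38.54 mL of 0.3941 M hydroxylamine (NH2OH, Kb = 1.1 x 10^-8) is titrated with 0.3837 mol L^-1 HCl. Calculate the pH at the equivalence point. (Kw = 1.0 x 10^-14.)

n(NH2OH) = 0.3941 x 0.03854 = 0.01519 mol; V(HCl) at equivalence = 0.01519/0.3837 = 0.03958 L.
At equivalence the base is fully converted to NH3OH+; total volume = 0.07812 L, so [NH3OH+] = 0.01519/0.07812 = 0.1944 M.
Ka(NH3OH+) = Kw/Kb = 1.0e-14 / 1.1 x 10^-8 = 9.09e-7.
[H^+] = sqrt(Ka x [NH3OH+]) = sqrt(9.09e-7 x 0.1944) = 0.000420 M.
pH = -log(0.000420) = 3.38.

3.38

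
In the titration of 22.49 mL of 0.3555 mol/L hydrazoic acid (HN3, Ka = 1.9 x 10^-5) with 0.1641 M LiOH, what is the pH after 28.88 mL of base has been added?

Initial n(HN3) = 0.3555 x 0.02249 = 0.007995 mol.
n(LiOH) added = 0.1641 x 0.02888 = 0.004739 mol, converting that many moles of HN3 to N3-.
Remaining n(HN3) = 0.003256 mol; n(N3-) = 0.004739 mol.
By Henderson-Hasselbalch, pH = pKa + log([A^-]/[HA]) = 4.72 + log(0.004739/0.003256) = 4.72 + (+0.16) = 4.88.

4.88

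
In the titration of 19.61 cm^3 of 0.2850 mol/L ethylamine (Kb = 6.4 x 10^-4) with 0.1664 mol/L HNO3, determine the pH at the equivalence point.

n(C2H5NH2) = 0.2850 x 0.01961 = 0.005589 mol; V(HNO3) at equivalence = 0.005589/0.1664 = 0.03359 L.
At equivalence the base is fully converted to C2H5NH3+; total volume = 0.05320 L, so [C2H5NH3+] = 0.005589/0.05320 = 0.1051 M.
Ka(C2H5NH3+) = Kw/Kb = 1.0e-14 / 6.4 x 10^-4 = 1.56e-11.
[H^+] = sqrt(Ka x [C2H5NH3+]) = sqrt(1.56e-11 x 0.1051) = 1.28e-6 M.
pH = -log(1.28e-6) = 5.89.

5.89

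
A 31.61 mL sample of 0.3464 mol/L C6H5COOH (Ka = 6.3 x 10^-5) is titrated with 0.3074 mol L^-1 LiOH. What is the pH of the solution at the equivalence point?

8.71

n(C6H5COOH) = 0.3464 x 0.03161 = 0.01095 mol; V(LiOH) at equivalence = 0.01095/0.3074 = 0.03562 L.
At equivalence all the acid is converted to C6H5COO-; total volume = 0.03161 + 0.03562 = 0.06723 L, so [C6H5COO-] = 0.01095/0.06723 = 0.1629 M.
Kb = Kw/Ka = 1.0e-14 / 6.3 x 10^-5 = 1.59e-10.
[OH^-] = sqrt(Kb x [C6H5COO-]) = sqrt(1.59e-10 x 0.1629) = 5.08e-6 M.
pOH = 5.29, so pH = 14.00 - 5.29 = 8.71.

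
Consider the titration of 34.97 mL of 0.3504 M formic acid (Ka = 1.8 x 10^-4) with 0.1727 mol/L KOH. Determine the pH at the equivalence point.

n(HCOOH) = 0.3504 x 0.03497 = 0.01225 mol; V(KOH) at equivalence = 0.01225/0.1727 = 0.07095 L.
At equivalence all the acid is converted to HCOO-; total volume = 0.03497 + 0.07095 = 0.1059 L, so [HCOO-] = 0.01225/0.1059 = 0.1157 M.
Kb = Kw/Ka = 1.0e-14 / 1.8 x 10^-4 = 5.56e-11.
[OH^-] = sqrt(Kb x [HCOO-]) = sqrt(5.56e-11 x 0.1157) = 2.54e-6 M.
pOH = 5.60, so pH = 14.00 - 5.60 = 8.40.

8.40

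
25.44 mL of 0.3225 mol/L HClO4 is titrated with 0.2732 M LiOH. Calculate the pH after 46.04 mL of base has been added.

12.79

n(acid) = 0.3225 x 0.02544 = 0.008204 mol; n(LiOH) added = 0.2732 x 0.04604 = 0.01258 mol.
Base is in excess by 0.01258 - 0.008204 = 0.004374 mol in a total volume of 0.07148 L.
[OH^-] = 0.004374/0.07148 = 0.06119 M, so pOH = 1.21 and pH = 14.00 - 1.21 = 12.79.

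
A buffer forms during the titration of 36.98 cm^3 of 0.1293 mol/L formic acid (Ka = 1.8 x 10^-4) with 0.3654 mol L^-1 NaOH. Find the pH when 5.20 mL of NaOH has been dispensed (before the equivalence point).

3.56

Initial n(HCOOH) = 0.1293 x 0.03698 = 0.004782 mol.
n(NaOH) added = 0.3654 x 0.005200 = 0.001900 mol, converting that many moles of HCOOH to HCOO-.
Remaining n(HCOOH) = 0.002881 mol; n(HCOO-) = 0.001900 mol.
By Henderson-Hasselbalch, pH = pKa + log([A^-]/[HA]) = 3.74 + log(0.001900/0.002881) = 3.74 + (-0.18) = 3.56.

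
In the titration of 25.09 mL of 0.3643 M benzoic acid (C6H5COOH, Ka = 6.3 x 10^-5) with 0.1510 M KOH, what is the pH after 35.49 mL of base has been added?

Initial n(C6H5COOH) = 0.3643 x 0.02509 = 0.009140 mol.
n(KOH) added = 0.1510 x 0.03549 = 0.005359 mol, converting that many moles of C6H5COOH to C6H5COO-.
Remaining n(C6H5COOH) = 0.003781 mol; n(C6H5COO-) = 0.005359 mol.
By Henderson-Hasselbalch, pH = pKa + log([A^-]/[HA]) = 4.20 + log(0.005359/0.003781) = 4.20 + (+0.15) = 4.35.

4.35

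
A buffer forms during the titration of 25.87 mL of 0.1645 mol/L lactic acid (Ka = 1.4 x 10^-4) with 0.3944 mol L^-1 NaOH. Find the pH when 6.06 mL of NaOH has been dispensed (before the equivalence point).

Initial n(HC3H5O3) = 0.1645 x 0.02587 = 0.004256 mol.
n(NaOH) added = 0.3944 x 0.006060 = 0.002390 mol, converting that many moles of HC3H5O3 to C3H5O3-.
Remaining n(HC3H5O3) = 0.001866 mol; n(C3H5O3-) = 0.002390 mol.
By Henderson-Hasselbalch, pH = pKa + log([A^-]/[HA]) = 3.85 + log(0.002390/0.001866) = 3.85 + (+0.11) = 3.96.

3.96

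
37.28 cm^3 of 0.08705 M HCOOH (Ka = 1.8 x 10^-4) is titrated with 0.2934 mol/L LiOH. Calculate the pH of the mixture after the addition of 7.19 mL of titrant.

Initial n(HCOOH) = 0.08705 x 0.03728 = 0.003245 mol.
n(LiOH) added = 0.2934 x 0.007190 = 0.002110 mol, converting that many moles of HCOOH to HCOO-.
Remaining n(HCOOH) = 0.001136 mol; n(HCOO-) = 0.002110 mol.
By Henderson-Hasselbalch, pH = pKa + log([A^-]/[HA]) = 3.74 + log(0.002110/0.001136) = 3.74 + (+0.27) = 4.01.

4.01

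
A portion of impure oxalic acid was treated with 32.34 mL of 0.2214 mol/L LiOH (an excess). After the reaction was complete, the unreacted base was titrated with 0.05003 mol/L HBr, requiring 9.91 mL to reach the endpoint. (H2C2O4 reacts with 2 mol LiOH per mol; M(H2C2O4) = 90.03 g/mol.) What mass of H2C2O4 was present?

0.300 g

Total n(LiOH) added = 0.2214 x 0.03234 = 0.007160 mol.
n(HBr) used = 0.05003 x 0.009910 = 0.0004958 mol, which equals the excess n(LiOH).
So n(LiOH) consumed by the sample = 0.007160 - 0.0004958 = 0.006664 mol.
n(H2C2O4) = 0.006664 / 2 = 0.003332 mol.
mass = 0.003332 mol x 90.03 g/mol = 0.300 g.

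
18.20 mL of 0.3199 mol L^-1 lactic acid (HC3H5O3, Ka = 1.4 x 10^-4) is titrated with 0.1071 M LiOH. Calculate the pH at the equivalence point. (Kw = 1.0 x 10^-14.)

8.38

n(HC3H5O3) = 0.3199 x 0.01820 = 0.005822 mol; V(LiOH) at equivalence = 0.005822/0.1071 = 0.05436 L.
At equivalence all the acid is converted to C3H5O3-; total volume = 0.01820 + 0.05436 = 0.07256 L, so [C3H5O3-] = 0.005822/0.07256 = 0.08024 M.
Kb = Kw/Ka = 1.0e-14 / 1.4 x 10^-4 = 7.14e-11.
[OH^-] = sqrt(Kb x [C3H5O3-]) = sqrt(7.14e-11 x 0.08024) = 2.39e-6 M.
pOH = 5.62, so pH = 14.00 - 5.62 = 8.38.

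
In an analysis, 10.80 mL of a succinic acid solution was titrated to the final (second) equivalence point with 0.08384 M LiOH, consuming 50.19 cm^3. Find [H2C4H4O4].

n(LiOH) = 0.08384 x 0.05019 = 0.004208 mol.
At the final (second) equivalence point, 2 mol OH^- react per mol H2C4H4O4, so n(H2C4H4O4) = 0.004208 / 2 = 0.002104 mol.
[H2C4H4O4] = 0.002104 / 0.01080 L = 0.195 M.

0.195 M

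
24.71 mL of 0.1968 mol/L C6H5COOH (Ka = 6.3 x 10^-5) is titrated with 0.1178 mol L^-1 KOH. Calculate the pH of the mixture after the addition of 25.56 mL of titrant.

Initial n(C6H5COOH) = 0.1968 x 0.02471 = 0.004863 mol.
n(KOH) added = 0.1178 x 0.02556 = 0.003011 mol, converting that many moles of C6H5COOH to C6H5COO-.
Remaining n(C6H5COOH) = 0.001852 mol; n(C6H5COO-) = 0.003011 mol.
By Henderson-Hasselbalch, pH = pKa + log([A^-]/[HA]) = 4.20 + log(0.003011/0.001852) = 4.20 + (+0.21) = 4.41.

4.41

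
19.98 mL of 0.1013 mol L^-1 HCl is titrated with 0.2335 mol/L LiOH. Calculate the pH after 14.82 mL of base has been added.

12.62

n(acid) = 0.1013 x 0.01998 = 0.002024 mol; n(LiOH) added = 0.2335 x 0.01482 = 0.003460 mol.
Base is in excess by 0.003460 - 0.002024 = 0.001436 mol in a total volume of 0.03480 L.
[OH^-] = 0.001436/0.03480 = 0.04128 M, so pOH = 1.38 and pH = 14.00 - 1.38 = 12.62.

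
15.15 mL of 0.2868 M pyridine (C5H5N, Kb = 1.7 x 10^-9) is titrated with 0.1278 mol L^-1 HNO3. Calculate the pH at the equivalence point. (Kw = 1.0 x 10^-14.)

n(C5H5N) = 0.2868 x 0.01515 = 0.004345 mol; V(HNO3) at equivalence = 0.004345/0.1278 = 0.03400 L.
At equivalence the base is fully converted to C5H5NH+; total volume = 0.04915 L, so [C5H5NH+] = 0.004345/0.04915 = 0.08841 M.
Ka(C5H5NH+) = Kw/Kb = 1.0e-14 / 1.7 x 10^-9 = 5.88e-6.
[H^+] = sqrt(Ka x [C5H5NH+]) = sqrt(5.88e-6 x 0.08841) = 0.000721 M.
pH = -log(0.000721) = 3.14.

3.14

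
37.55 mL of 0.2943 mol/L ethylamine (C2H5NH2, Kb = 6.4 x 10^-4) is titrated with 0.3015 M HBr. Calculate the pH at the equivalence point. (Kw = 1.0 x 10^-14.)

n(C2H5NH2) = 0.2943 x 0.03755 = 0.01105 mol; V(HBr) at equivalence = 0.01105/0.3015 = 0.03665 L.
At equivalence the base is fully converted to C2H5NH3+; total volume = 0.07420 L, so [C2H5NH3+] = 0.01105/0.07420 = 0.1489 M.
Ka(C2H5NH3+) = Kw/Kb = 1.0e-14 / 6.4 x 10^-4 = 1.56e-11.
[H^+] = sqrt(Ka x [C2H5NH3+]) = sqrt(1.56e-11 x 0.1489) = 1.53e-6 M.
pH = -log(1.53e-6) = 5.82.

5.82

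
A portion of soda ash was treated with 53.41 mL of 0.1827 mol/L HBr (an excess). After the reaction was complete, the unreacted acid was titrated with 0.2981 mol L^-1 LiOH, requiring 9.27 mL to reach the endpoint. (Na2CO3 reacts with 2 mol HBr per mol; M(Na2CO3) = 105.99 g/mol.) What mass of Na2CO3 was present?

0.371 g

Total n(HBr) added = 0.1827 x 0.05341 = 0.009758 mol.
n(LiOH) used = 0.2981 x 0.009270 = 0.002763 mol, which equals the excess n(HBr).
So n(HBr) consumed by the sample = 0.009758 - 0.002763 = 0.006995 mol.
n(Na2CO3) = 0.006995 / 2 = 0.003497 mol.
mass = 0.003497 mol x 105.99 g/mol = 0.371 g.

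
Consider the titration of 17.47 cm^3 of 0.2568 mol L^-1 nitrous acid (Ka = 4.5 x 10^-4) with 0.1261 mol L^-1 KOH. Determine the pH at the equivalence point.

8.14

n(HNO2) = 0.2568 x 0.01747 = 0.004486 mol; V(KOH) at equivalence = 0.004486/0.1261 = 0.03558 L.
At equivalence all the acid is converted to NO2-; total volume = 0.01747 + 0.03558 = 0.05305 L, so [NO2-] = 0.004486/0.05305 = 0.08457 M.
Kb = Kw/Ka = 1.0e-14 / 4.5 x 10^-4 = 2.22e-11.
[OH^-] = sqrt(Kb x [NO2-]) = sqrt(2.22e-11 x 0.08457) = 1.37e-6 M.
pOH = 5.86, so pH = 14.00 - 5.86 = 8.14.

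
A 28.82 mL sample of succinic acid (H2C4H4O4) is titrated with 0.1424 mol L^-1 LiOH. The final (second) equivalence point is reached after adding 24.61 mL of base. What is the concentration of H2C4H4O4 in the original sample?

0.0608 M

n(LiOH) = 0.1424 x 0.02461 = 0.003504 mol.
At the final (second) equivalence point, 2 mol OH^- react per mol H2C4H4O4, so n(H2C4H4O4) = 0.003504 / 2 = 0.001752 mol.
[H2C4H4O4] = 0.001752 / 0.02882 L = 0.0608 M.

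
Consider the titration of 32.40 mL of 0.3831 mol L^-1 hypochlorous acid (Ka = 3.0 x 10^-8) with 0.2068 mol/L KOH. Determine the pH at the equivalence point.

10.33

n(HClO) = 0.3831 x 0.03240 = 0.01241 mol; V(KOH) at equivalence = 0.01241/0.2068 = 0.06002 L.
At equivalence all the acid is converted to ClO-; total volume = 0.03240 + 0.06002 = 0.09242 L, so [ClO-] = 0.01241/0.09242 = 0.1343 M.
Kb = Kw/Ka = 1.0e-14 / 3.0 x 10^-8 = 3.33e-7.
[OH^-] = sqrt(Kb x [ClO-]) = sqrt(3.33e-7 x 0.1343) = 0.000212 M.
pOH = 3.67, so pH = 14.00 - 3.67 = 10.33.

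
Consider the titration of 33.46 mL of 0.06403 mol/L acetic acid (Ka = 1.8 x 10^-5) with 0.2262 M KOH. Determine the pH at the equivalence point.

n(CH3COOH) = 0.06403 x 0.03346 = 0.002142 mol; V(KOH) at equivalence = 0.002142/0.2262 = 0.009471 L.
At equivalence all the acid is converted to CH3COO-; total volume = 0.03346 + 0.009471 = 0.04293 L, so [CH3COO-] = 0.002142/0.04293 = 0.04990 M.
Kb = Kw/Ka = 1.0e-14 / 1.8 x 10^-5 = 5.56e-10.
[OH^-] = sqrt(Kb x [CH3COO-]) = sqrt(5.56e-10 x 0.04990) = 5.27e-6 M.
pOH = 5.28, so pH = 14.00 - 5.28 = 8.72.

8.72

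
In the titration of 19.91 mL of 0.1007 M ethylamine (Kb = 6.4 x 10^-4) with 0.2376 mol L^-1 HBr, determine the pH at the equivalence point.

5.98

n(C2H5NH2) = 0.1007 x 0.01991 = 0.002005 mol; V(HBr) at equivalence = 0.002005/0.2376 = 0.008438 L.
At equivalence the base is fully converted to C2H5NH3+; total volume = 0.02835 L, so [C2H5NH3+] = 0.002005/0.02835 = 0.07073 M.
Ka(C2H5NH3+) = Kw/Kb = 1.0e-14 / 6.4 x 10^-4 = 1.56e-11.
[H^+] = sqrt(Ka x [C2H5NH3+]) = sqrt(1.56e-11 x 0.07073) = 1.05e-6 M.
pH = -log(1.05e-6) = 5.98.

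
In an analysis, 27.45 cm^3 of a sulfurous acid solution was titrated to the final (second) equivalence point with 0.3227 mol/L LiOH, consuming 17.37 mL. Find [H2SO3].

n(LiOH) = 0.3227 x 0.01737 = 0.005605 mol.
At the final (second) equivalence point, 2 mol OH^- react per mol H2SO3, so n(H2SO3) = 0.005605 / 2 = 0.002803 mol.
[H2SO3] = 0.002803 / 0.02745 L = 0.102 M.

0.102 M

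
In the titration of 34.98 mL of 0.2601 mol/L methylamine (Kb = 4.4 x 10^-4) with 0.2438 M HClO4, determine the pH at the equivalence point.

5.77

n(CH3NH2) = 0.2601 x 0.03498 = 0.009098 mol; V(HClO4) at equivalence = 0.009098/0.2438 = 0.03732 L.
At equivalence the base is fully converted to CH3NH3+; total volume = 0.07230 L, so [CH3NH3+] = 0.009098/0.07230 = 0.1258 M.
Ka(CH3NH3+) = Kw/Kb = 1.0e-14 / 4.4 x 10^-4 = 2.27e-11.
[H^+] = sqrt(Ka x [CH3NH3+]) = sqrt(2.27e-11 x 0.1258) = 1.69e-6 M.
pH = -log(1.69e-6) = 5.77.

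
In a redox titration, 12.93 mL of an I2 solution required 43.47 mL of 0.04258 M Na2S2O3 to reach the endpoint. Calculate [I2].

0.0716 M

n(Na2S2O3) = 0.04258 x 0.04347 = 0.001851 mol.
From the balanced equation, 2 mol Na2S2O3 reacts with 1 mol I2, so n(I2) = 0.001851 x 1/2 = 0.0009255 mol.
[I2] = 0.0009255 / 0.01293 L = 0.0716 M.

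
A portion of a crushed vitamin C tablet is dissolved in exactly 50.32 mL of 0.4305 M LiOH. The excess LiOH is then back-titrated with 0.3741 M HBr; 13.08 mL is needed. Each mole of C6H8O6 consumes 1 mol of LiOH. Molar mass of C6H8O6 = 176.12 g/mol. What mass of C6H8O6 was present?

Total n(LiOH) added = 0.4305 x 0.05032 = 0.02166 mol.
n(HBr) used = 0.3741 x 0.01308 = 0.004893 mol, which equals the excess n(LiOH).
So n(LiOH) consumed by the sample = 0.02166 - 0.004893 = 0.01677 mol.
n(C6H8O6) = 0.01677 / 1 = 0.01677 mol.
mass = 0.01677 mol x 176.12 g/mol = 2.95 g.

2.95 g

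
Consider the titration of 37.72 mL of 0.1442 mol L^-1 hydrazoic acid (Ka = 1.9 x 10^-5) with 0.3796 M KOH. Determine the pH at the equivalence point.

n(HN3) = 0.1442 x 0.03772 = 0.005439 mol; V(KOH) at equivalence = 0.005439/0.3796 = 0.01433 L.
At equivalence all the acid is converted to N3-; total volume = 0.03772 + 0.01433 = 0.05205 L, so [N3-] = 0.005439/0.05205 = 0.1045 M.
Kb = Kw/Ka = 1.0e-14 / 1.9 x 10^-5 = 5.26e-10.
[OH^-] = sqrt(Kb x [N3-]) = sqrt(5.26e-10 x 0.1045) = 7.42e-6 M.
pOH = 5.13, so pH = 14.00 - 5.13 = 8.87.

8.87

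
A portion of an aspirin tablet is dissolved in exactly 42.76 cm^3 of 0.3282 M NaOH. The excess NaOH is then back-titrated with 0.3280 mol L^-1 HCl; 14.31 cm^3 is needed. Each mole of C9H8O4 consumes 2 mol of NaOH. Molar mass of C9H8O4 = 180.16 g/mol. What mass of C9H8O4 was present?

Total n(NaOH) added = 0.3282 x 0.04276 = 0.01403 mol.
n(HCl) used = 0.3280 x 0.01431 = 0.004694 mol, which equals the excess n(NaOH).
So n(NaOH) consumed by the sample = 0.01403 - 0.004694 = 0.009340 mol.
n(C9H8O4) = 0.009340 / 2 = 0.004670 mol.
mass = 0.004670 mol x 180.16 g/mol = 0.841 g.

0.841 g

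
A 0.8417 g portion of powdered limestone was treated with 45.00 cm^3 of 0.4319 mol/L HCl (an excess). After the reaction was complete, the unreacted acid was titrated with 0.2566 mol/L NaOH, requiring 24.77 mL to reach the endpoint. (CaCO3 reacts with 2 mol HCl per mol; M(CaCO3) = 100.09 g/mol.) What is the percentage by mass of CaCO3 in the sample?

77.8%

Total n(HCl) added = 0.4319 x 0.04500 = 0.01944 mol.
n(NaOH) used = 0.2566 x 0.02477 = 0.006356 mol, which equals the excess n(HCl).
So n(HCl) consumed by the sample = 0.01944 - 0.006356 = 0.01308 mol.
n(CaCO3) = 0.01308 / 2 = 0.006540 mol.
mass CaCO3 = 0.006540 x 100.09 = 0.6546 g, so %CaCO3 = 0.6546/0.8417 x 100 = 77.8%.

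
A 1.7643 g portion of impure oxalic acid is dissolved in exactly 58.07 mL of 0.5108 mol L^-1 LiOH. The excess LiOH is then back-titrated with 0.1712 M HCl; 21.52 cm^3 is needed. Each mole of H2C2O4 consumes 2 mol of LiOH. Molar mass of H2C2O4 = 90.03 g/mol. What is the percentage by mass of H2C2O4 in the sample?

66.3%

Total n(LiOH) added = 0.5108 x 0.05807 = 0.02966 mol.
n(HCl) used = 0.1712 x 0.02152 = 0.003684 mol, which equals the excess n(LiOH).
So n(LiOH) consumed by the sample = 0.02966 - 0.003684 = 0.02598 mol.
n(H2C2O4) = 0.02598 / 2 = 0.01299 mol.
mass H2C2O4 = 0.01299 x 90.03 = 1.169 g, so %H2C2O4 = 1.169/1.7643 x 100 = 66.3%.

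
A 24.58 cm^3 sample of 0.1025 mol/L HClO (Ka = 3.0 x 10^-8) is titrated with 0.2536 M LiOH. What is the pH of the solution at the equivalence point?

n(HClO) = 0.1025 x 0.02458 = 0.002519 mol; V(LiOH) at equivalence = 0.002519/0.2536 = 0.009935 L.
At equivalence all the acid is converted to ClO-; total volume = 0.02458 + 0.009935 = 0.03451 L, so [ClO-] = 0.002519/0.03451 = 0.07300 M.
Kb = Kw/Ka = 1.0e-14 / 3.0 x 10^-8 = 3.33e-7.
[OH^-] = sqrt(Kb x [ClO-]) = sqrt(3.33e-7 x 0.07300) = 0.000156 M.
pOH = 3.81, so pH = 14.00 - 3.81 = 10.19.

10.19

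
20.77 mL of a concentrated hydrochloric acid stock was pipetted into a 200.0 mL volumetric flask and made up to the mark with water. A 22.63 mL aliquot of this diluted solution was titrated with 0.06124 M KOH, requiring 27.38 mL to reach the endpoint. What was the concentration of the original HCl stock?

n(KOH) = 0.06124 x 0.02738 = 0.001677 mol.
n(HCl) in the aliquot = 0.001677 mol.
[diluted HCl] = 0.001677 / 0.02263 = 0.07409 M.
Dilution factor = 200.0/20.77 = 9.629, so [stock] = 0.07409 x 9.629 = 0.713 M.

0.713 M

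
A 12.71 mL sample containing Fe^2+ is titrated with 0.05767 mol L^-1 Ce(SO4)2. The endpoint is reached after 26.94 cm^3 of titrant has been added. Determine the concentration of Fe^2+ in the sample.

n(Ce(SO4)2) = 0.05767 x 0.02694 = 0.001554 mol.
From the balanced equation, 1 mol Ce(SO4)2 reacts with 1 mol Fe^2+, so n(Fe^2+) = 0.001554 x 1/1 = 0.001554 mol.
[Fe^2+] = 0.001554 / 0.01271 L = 0.122 M.

0.122 M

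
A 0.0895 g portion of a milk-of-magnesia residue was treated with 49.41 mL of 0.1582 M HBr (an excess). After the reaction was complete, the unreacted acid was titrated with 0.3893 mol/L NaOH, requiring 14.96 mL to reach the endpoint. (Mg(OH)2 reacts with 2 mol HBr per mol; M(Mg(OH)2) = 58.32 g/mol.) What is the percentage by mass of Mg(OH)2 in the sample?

64.9%

Total n(HBr) added = 0.1582 x 0.04941 = 0.007817 mol.
n(NaOH) used = 0.3893 x 0.01496 = 0.005824 mol, which equals the excess n(HBr).
So n(HBr) consumed by the sample = 0.007817 - 0.005824 = 0.001993 mol.
n(Mg(OH)2) = 0.001993 / 2 = 0.0009964 mol.
mass Mg(OH)2 = 0.0009964 x 58.32 = 0.05811 g, so %Mg(OH)2 = 0.05811/0.0895 x 100 = 64.9%.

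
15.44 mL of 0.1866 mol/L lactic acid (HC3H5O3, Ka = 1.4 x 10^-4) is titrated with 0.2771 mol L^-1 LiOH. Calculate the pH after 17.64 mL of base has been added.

n(acid) = 0.1866 x 0.01544 = 0.002881 mol; n(LiOH) added = 0.2771 x 0.01764 = 0.004888 mol.
Base is in excess by 0.004888 - 0.002881 = 0.002007 mol in a total volume of 0.03308 L.
[OH^-] = 0.002007/0.03308 = 0.06067 M, so pOH = 1.22 and pH = 14.00 - 1.22 = 12.78.

12.78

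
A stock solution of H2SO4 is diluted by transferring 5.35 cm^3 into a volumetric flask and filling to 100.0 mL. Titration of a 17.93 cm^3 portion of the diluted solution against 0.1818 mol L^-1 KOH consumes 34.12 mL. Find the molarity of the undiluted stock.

3.23 M

n(KOH) = 0.1818 x 0.03412 = 0.006203 mol.
n(H2SO4) in the aliquot = 0.006203 x 1/2 = 0.003102 mol.
[diluted H2SO4] = 0.003102 / 0.01793 = 0.1730 M.
Dilution factor = 100.0/5.350 = 18.69, so [stock] = 0.1730 x 18.69 = 3.23 M.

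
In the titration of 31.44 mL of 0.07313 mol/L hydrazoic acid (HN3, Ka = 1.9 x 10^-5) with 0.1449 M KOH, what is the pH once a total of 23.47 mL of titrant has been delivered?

n(acid) = 0.07313 x 0.03144 = 0.002299 mol; n(KOH) added = 0.1449 x 0.02347 = 0.003401 mol.
Base is in excess by 0.003401 - 0.002299 = 0.001102 mol in a total volume of 0.05491 L.
[OH^-] = 0.001102/0.05491 = 0.02006 M, so pOH = 1.70 and pH = 14.00 - 1.70 = 12.30.

12.30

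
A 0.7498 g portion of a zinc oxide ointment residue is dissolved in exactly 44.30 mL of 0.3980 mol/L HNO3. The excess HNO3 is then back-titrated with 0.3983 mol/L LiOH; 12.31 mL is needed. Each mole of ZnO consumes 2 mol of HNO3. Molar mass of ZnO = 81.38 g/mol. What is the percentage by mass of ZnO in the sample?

Total n(HNO3) added = 0.3980 x 0.04430 = 0.01763 mol.
n(LiOH) used = 0.3983 x 0.01231 = 0.004903 mol, which equals the excess n(HNO3).
So n(HNO3) consumed by the sample = 0.01763 - 0.004903 = 0.01273 mol.
n(ZnO) = 0.01273 / 2 = 0.006364 mol.
mass ZnO = 0.006364 x 81.38 = 0.5179 g, so %ZnO = 0.5179/0.7498 x 100 = 69.1%.

69.1%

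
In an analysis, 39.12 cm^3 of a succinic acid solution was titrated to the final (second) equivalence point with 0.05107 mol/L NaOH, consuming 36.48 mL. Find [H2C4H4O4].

n(NaOH) = 0.05107 x 0.03648 = 0.001863 mol.
At the final (second) equivalence point, 2 mol OH^- react per mol H2C4H4O4, so n(H2C4H4O4) = 0.001863 / 2 = 0.0009315 mol.
[H2C4H4O4] = 0.0009315 / 0.03912 L = 0.0238 M.

0.0238 M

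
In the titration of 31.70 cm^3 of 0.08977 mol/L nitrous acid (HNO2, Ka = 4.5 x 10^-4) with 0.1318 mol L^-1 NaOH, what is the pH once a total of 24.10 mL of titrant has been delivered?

n(acid) = 0.08977 x 0.03170 = 0.002846 mol; n(NaOH) added = 0.1318 x 0.02410 = 0.003176 mol.
Base is in excess by 0.003176 - 0.002846 = 0.0003307 mol in a total volume of 0.05580 L.
[OH^-] = 0.0003307/0.05580 = 0.005926 M, so pOH = 2.23 and pH = 14.00 - 2.23 = 11.77.

11.77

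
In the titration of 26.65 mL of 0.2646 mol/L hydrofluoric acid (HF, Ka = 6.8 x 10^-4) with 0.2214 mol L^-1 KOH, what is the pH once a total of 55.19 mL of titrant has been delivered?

12.80

n(acid) = 0.2646 x 0.02665 = 0.007052 mol; n(KOH) added = 0.2214 x 0.05519 = 0.01222 mol.
Base is in excess by 0.01222 - 0.007052 = 0.005167 mol in a total volume of 0.08184 L.
[OH^-] = 0.005167/0.08184 = 0.06314 M, so pOH = 1.20 and pH = 14.00 - 1.20 = 12.80.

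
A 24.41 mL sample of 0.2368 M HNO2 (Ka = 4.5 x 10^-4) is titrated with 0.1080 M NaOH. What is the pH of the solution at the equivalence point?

8.11

n(HNO2) = 0.2368 x 0.02441 = 0.005780 mol; V(NaOH) at equivalence = 0.005780/0.1080 = 0.05352 L.
At equivalence all the acid is converted to NO2-; total volume = 0.02441 + 0.05352 = 0.07793 L, so [NO2-] = 0.005780/0.07793 = 0.07417 M.
Kb = Kw/Ka = 1.0e-14 / 4.5 x 10^-4 = 2.22e-11.
[OH^-] = sqrt(Kb x [NO2-]) = sqrt(2.22e-11 x 0.07417) = 1.28e-6 M.
pOH = 5.89, so pH = 14.00 - 5.89 = 8.11.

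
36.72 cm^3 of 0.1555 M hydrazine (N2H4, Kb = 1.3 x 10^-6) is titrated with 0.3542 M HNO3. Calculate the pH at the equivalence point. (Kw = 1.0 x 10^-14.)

4.54

n(N2H4) = 0.1555 x 0.03672 = 0.005710 mol; V(HNO3) at equivalence = 0.005710/0.3542 = 0.01612 L.
At equivalence the base is fully converted to N2H5+; total volume = 0.05284 L, so [N2H5+] = 0.005710/0.05284 = 0.1081 M.
Ka(N2H5+) = Kw/Kb = 1.0e-14 / 1.3 x 10^-6 = 7.69e-9.
[H^+] = sqrt(Ka x [N2H5+]) = sqrt(7.69e-9 x 0.1081) = 2.88e-5 M.
pH = -log(2.88e-5) = 4.54.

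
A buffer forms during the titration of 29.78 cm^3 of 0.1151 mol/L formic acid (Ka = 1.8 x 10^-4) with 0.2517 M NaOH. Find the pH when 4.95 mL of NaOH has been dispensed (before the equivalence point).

Initial n(HCOOH) = 0.1151 x 0.02978 = 0.003428 mol.
n(NaOH) added = 0.2517 x 0.004950 = 0.001246 mol, converting that many moles of HCOOH to HCOO-.
Remaining n(HCOOH) = 0.002182 mol; n(HCOO-) = 0.001246 mol.
By Henderson-Hasselbalch, pH = pKa + log([A^-]/[HA]) = 3.74 + log(0.001246/0.002182) = 3.74 + (-0.24) = 3.50.

3.50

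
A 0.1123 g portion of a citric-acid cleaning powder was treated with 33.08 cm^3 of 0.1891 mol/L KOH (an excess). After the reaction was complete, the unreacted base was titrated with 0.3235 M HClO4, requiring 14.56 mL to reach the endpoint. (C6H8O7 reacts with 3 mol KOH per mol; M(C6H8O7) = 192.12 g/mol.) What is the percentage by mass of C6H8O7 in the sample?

88.1%

Total n(KOH) added = 0.1891 x 0.03308 = 0.006255 mol.
n(HClO4) used = 0.3235 x 0.01456 = 0.004710 mol, which equals the excess n(KOH).
So n(KOH) consumed by the sample = 0.006255 - 0.004710 = 0.001545 mol.
n(C6H8O7) = 0.001545 / 3 = 0.0005151 mol.
mass C6H8O7 = 0.0005151 x 192.12 = 0.09896 g, so %C6H8O7 = 0.09896/0.1123 x 100 = 88.1%.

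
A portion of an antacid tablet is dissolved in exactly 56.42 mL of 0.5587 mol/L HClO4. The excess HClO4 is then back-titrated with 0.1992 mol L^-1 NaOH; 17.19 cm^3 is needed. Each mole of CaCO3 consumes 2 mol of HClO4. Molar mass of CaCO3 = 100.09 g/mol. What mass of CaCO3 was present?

1.41 g

Total n(HClO4) added = 0.5587 x 0.05642 = 0.03152 mol.
n(NaOH) used = 0.1992 x 0.01719 = 0.003424 mol, which equals the excess n(HClO4).
So n(HClO4) consumed by the sample = 0.03152 - 0.003424 = 0.02810 mol.
n(CaCO3) = 0.02810 / 2 = 0.01405 mol.
mass = 0.01405 mol x 100.09 g/mol = 1.41 g.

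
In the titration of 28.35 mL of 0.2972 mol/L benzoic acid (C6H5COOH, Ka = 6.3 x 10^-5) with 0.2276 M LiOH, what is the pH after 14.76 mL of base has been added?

4.02

Initial n(C6H5COOH) = 0.2972 x 0.02835 = 0.008426 mol.
n(LiOH) added = 0.2276 x 0.01476 = 0.003359 mol, converting that many moles of C6H5COOH to C6H5COO-.
Remaining n(C6H5COOH) = 0.005066 mol; n(C6H5COO-) = 0.003359 mol.
By Henderson-Hasselbalch, pH = pKa + log([A^-]/[HA]) = 4.20 + log(0.003359/0.005066) = 4.20 + (-0.18) = 4.02.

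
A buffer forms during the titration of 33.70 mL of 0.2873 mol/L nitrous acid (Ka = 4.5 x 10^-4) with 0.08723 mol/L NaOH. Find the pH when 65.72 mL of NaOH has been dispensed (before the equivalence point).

3.51

Initial n(HNO2) = 0.2873 x 0.03370 = 0.009682 mol.
n(NaOH) added = 0.08723 x 0.06572 = 0.005733 mol, converting that many moles of HNO2 to NO2-.
Remaining n(HNO2) = 0.003949 mol; n(NO2-) = 0.005733 mol.
By Henderson-Hasselbalch, pH = pKa + log([A^-]/[HA]) = 3.35 + log(0.005733/0.003949) = 3.35 + (+0.16) = 3.51.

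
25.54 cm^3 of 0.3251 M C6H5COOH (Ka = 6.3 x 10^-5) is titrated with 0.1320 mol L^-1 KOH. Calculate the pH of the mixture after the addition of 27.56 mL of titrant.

4.09

Initial n(C6H5COOH) = 0.3251 x 0.02554 = 0.008303 mol.
n(KOH) added = 0.1320 x 0.02756 = 0.003638 mol, converting that many moles of C6H5COOH to C6H5COO-.
Remaining n(C6H5COOH) = 0.004665 mol; n(C6H5COO-) = 0.003638 mol.
By Henderson-Hasselbalch, pH = pKa + log([A^-]/[HA]) = 4.20 + log(0.003638/0.004665) = 4.20 + (-0.11) = 4.09.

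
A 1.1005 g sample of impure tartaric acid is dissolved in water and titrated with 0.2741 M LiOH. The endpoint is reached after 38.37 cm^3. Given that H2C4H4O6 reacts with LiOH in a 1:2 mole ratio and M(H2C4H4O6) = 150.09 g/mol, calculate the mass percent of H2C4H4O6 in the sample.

n(LiOH) = 0.2741 x 0.03837 = 0.01052 mol.
n(H2C4H4O6) = 0.01052 / 2 = 0.005259 mol.
mass of H2C4H4O6 = 0.005259 x 150.09 = 0.7893 g.
% purity = 0.7893 / 1.1005 x 100 = 71.7%.

71.7%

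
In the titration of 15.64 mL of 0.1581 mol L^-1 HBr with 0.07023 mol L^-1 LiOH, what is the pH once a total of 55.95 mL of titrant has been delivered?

n(acid) = 0.1581 x 0.01564 = 0.002473 mol; n(LiOH) added = 0.07023 x 0.05595 = 0.003929 mol.
Base is in excess by 0.003929 - 0.002473 = 0.001457 mol in a total volume of 0.07159 L.
[OH^-] = 0.001457/0.07159 = 0.02035 M, so pOH = 1.69 and pH = 14.00 - 1.69 = 12.31.

12.31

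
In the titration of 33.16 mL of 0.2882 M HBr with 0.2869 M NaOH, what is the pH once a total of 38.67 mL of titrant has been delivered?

n(acid) = 0.2882 x 0.03316 = 0.009557 mol; n(NaOH) added = 0.2869 x 0.03867 = 0.01109 mol.
Base is in excess by 0.01109 - 0.009557 = 0.001538 mol in a total volume of 0.07183 L.
[OH^-] = 0.001538/0.07183 = 0.02141 M, so pOH = 1.67 and pH = 14.00 - 1.67 = 12.33.

12.33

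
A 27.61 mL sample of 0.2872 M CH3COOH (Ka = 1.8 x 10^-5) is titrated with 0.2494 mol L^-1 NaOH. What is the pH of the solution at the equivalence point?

n(CH3COOH) = 0.2872 x 0.02761 = 0.007930 mol; V(NaOH) at equivalence = 0.007930/0.2494 = 0.03179 L.
At equivalence all the acid is converted to CH3COO-; total volume = 0.02761 + 0.03179 = 0.05940 L, so [CH3COO-] = 0.007930/0.05940 = 0.1335 M.
Kb = Kw/Ka = 1.0e-14 / 1.8 x 10^-5 = 5.56e-10.
[OH^-] = sqrt(Kb x [CH3COO-]) = sqrt(5.56e-10 x 0.1335) = 8.61e-6 M.
pOH = 5.06, so pH = 14.00 - 5.06 = 8.94.

8.94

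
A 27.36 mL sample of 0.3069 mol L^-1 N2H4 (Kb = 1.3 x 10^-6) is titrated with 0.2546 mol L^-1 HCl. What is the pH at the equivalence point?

n(N2H4) = 0.3069 x 0.02736 = 0.008397 mol; V(HCl) at equivalence = 0.008397/0.2546 = 0.03298 L.
At equivalence the base is fully converted to N2H5+; total volume = 0.06034 L, so [N2H5+] = 0.008397/0.06034 = 0.1392 M.
Ka(N2H5+) = Kw/Kb = 1.0e-14 / 1.3 x 10^-6 = 7.69e-9.
[H^+] = sqrt(Ka x [N2H5+]) = sqrt(7.69e-9 x 0.1392) = 3.27e-5 M.
pH = -log(3.27e-5) = 4.49.

4.49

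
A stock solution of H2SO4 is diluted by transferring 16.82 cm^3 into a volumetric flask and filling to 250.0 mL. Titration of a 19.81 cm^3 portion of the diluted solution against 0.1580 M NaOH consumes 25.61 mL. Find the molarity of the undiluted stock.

n(NaOH) = 0.1580 x 0.02561 = 0.004046 mol.
n(H2SO4) in the aliquot = 0.004046 x 1/2 = 0.002023 mol.
[diluted H2SO4] = 0.002023 / 0.01981 = 0.1021 M.
Dilution factor = 250.0/16.82 = 14.86, so [stock] = 0.1021 x 14.86 = 1.52 M.

1.52 M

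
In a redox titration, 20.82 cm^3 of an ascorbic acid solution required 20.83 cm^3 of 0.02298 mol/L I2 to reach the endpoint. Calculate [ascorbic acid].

0.0230 M

n(I2) = 0.02298 x 0.02083 = 0.0004787 mol.
From the balanced equation, 1 mol I2 reacts with 1 mol ascorbic acid, so n(ascorbic acid) = 0.0004787 x 1/1 = 0.0004787 mol.
[ascorbic acid] = 0.0004787 / 0.02082 L = 0.0230 M.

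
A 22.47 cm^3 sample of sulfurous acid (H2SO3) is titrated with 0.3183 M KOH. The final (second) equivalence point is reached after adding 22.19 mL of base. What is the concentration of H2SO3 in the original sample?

n(KOH) = 0.3183 x 0.02219 = 0.007063 mol.
At the final (second) equivalence point, 2 mol OH^- react per mol H2SO3, so n(H2SO3) = 0.007063 / 2 = 0.003532 mol.
[H2SO3] = 0.003532 / 0.02247 L = 0.157 M.

0.157 M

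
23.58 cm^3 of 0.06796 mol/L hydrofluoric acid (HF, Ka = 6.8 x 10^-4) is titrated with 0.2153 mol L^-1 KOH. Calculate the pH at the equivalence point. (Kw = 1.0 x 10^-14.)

7.94

n(HF) = 0.06796 x 0.02358 = 0.001602 mol; V(KOH) at equivalence = 0.001602/0.2153 = 0.007443 L.
At equivalence all the acid is converted to F-; total volume = 0.02358 + 0.007443 = 0.03102 L, so [F-] = 0.001602/0.03102 = 0.05165 M.
Kb = Kw/Ka = 1.0e-14 / 6.8 x 10^-4 = 1.47e-11.
[OH^-] = sqrt(Kb x [F-]) = sqrt(1.47e-11 x 0.05165) = 8.72e-7 M.
pOH = 6.06, so pH = 14.00 - 6.06 = 7.94.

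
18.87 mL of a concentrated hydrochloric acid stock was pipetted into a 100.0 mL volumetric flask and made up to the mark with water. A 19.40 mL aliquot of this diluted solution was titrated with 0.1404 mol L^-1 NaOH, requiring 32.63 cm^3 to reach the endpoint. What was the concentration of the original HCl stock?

1.25 M

n(NaOH) = 0.1404 x 0.03263 = 0.004581 mol.
n(HCl) in the aliquot = 0.004581 mol.
[diluted HCl] = 0.004581 / 0.01940 = 0.2361 M.
Dilution factor = 100.0/18.87 = 5.299, so [stock] = 0.2361 x 5.299 = 1.25 M.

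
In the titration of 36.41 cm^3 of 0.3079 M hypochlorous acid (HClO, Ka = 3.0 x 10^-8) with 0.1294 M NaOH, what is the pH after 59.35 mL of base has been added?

7.86

Initial n(HClO) = 0.3079 x 0.03641 = 0.01121 mol.
n(NaOH) added = 0.1294 x 0.05935 = 0.007680 mol, converting that many moles of HClO to ClO-.
Remaining n(HClO) = 0.003531 mol; n(ClO-) = 0.007680 mol.
By Henderson-Hasselbalch, pH = pKa + log([A^-]/[HA]) = 7.52 + log(0.007680/0.003531) = 7.52 + (+0.34) = 7.86.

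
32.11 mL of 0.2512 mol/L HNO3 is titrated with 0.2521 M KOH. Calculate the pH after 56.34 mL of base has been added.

12.84

n(acid) = 0.2512 x 0.03211 = 0.008066 mol; n(KOH) added = 0.2521 x 0.05634 = 0.01420 mol.
Base is in excess by 0.01420 - 0.008066 = 0.006137 mol in a total volume of 0.08845 L.
[OH^-] = 0.006137/0.08845 = 0.06939 M, so pOH = 1.16 and pH = 14.00 - 1.16 = 12.84.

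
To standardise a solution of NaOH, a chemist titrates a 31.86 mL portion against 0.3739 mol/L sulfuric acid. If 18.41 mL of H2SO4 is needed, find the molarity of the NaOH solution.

0.432 M

n(H2SO4) delivered = 0.3739 x 0.01841 = 0.006883 mol.
The reaction is 2 NaOH + 1 H2SO4, so n(NaOH) = 0.006883 x 2/1 = 0.01377 mol.
[NaOH] = 0.01377 mol / 0.03186 L = 0.432 M.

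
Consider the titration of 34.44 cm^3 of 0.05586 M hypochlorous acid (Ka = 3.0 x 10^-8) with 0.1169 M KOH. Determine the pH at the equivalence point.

10.05

n(HClO) = 0.05586 x 0.03444 = 0.001924 mol; V(KOH) at equivalence = 0.001924/0.1169 = 0.01646 L.
At equivalence all the acid is converted to ClO-; total volume = 0.03444 + 0.01646 = 0.05090 L, so [ClO-] = 0.001924/0.05090 = 0.03780 M.
Kb = Kw/Ka = 1.0e-14 / 3.0 x 10^-8 = 3.33e-7.
[OH^-] = sqrt(Kb x [ClO-]) = sqrt(3.33e-7 x 0.03780) = 0.000112 M.
pOH = 3.95, so pH = 14.00 - 3.95 = 10.05.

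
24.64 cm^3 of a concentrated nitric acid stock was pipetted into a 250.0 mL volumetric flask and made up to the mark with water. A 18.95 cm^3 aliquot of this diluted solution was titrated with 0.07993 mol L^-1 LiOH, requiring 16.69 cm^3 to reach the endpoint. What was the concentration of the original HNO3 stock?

0.714 M

n(LiOH) = 0.07993 x 0.01669 = 0.001334 mol.
n(HNO3) in the aliquot = 0.001334 mol.
[diluted HNO3] = 0.001334 / 0.01895 = 0.07040 M.
Dilution factor = 250.0/24.64 = 10.15, so [stock] = 0.07040 x 10.15 = 0.714 M.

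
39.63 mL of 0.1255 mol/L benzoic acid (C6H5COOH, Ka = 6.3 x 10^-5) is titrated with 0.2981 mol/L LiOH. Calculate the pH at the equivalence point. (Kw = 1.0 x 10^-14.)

8.57

n(C6H5COOH) = 0.1255 x 0.03963 = 0.004974 mol; V(LiOH) at equivalence = 0.004974/0.2981 = 0.01668 L.
At equivalence all the acid is converted to C6H5COO-; total volume = 0.03963 + 0.01668 = 0.05631 L, so [C6H5COO-] = 0.004974/0.05631 = 0.08832 M.
Kb = Kw/Ka = 1.0e-14 / 6.3 x 10^-5 = 1.59e-10.
[OH^-] = sqrt(Kb x [C6H5COO-]) = sqrt(1.59e-10 x 0.08832) = 3.74e-6 M.
pOH = 5.43, so pH = 14.00 - 5.43 = 8.57.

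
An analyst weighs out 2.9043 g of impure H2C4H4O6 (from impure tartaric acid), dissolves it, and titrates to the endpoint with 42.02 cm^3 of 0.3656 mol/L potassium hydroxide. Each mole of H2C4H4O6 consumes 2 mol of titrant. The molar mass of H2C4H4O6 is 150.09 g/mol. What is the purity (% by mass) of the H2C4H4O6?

39.7%

n(KOH) = 0.3656 x 0.04202 = 0.01536 mol.
n(H2C4H4O6) = 0.01536 / 2 = 0.007681 mol.
mass of H2C4H4O6 = 0.007681 x 150.09 = 1.153 g.
% purity = 1.153 / 2.9043 x 100 = 39.7%.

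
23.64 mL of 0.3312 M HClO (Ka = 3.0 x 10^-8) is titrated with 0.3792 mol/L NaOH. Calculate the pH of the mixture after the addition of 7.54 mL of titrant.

7.28

Initial n(HClO) = 0.3312 x 0.02364 = 0.007830 mol.
n(NaOH) added = 0.3792 x 0.007540 = 0.002859 mol, converting that many moles of HClO to ClO-.
Remaining n(HClO) = 0.004970 mol; n(ClO-) = 0.002859 mol.
By Henderson-Hasselbalch, pH = pKa + log([A^-]/[HA]) = 7.52 + log(0.002859/0.004970) = 7.52 + (-0.24) = 7.28.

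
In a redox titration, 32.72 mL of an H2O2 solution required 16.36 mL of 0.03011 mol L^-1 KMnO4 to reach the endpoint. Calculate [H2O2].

0.0376 M

n(KMnO4) = 0.03011 x 0.01636 = 0.0004926 mol.
From the balanced equation, 2 mol KMnO4 reacts with 5 mol H2O2, so n(H2O2) = 0.0004926 x 5/2 = 0.001231 mol.
[H2O2] = 0.001231 / 0.03272 L = 0.0376 M.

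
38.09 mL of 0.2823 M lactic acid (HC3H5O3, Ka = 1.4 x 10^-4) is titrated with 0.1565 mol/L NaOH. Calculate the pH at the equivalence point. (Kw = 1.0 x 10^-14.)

n(HC3H5O3) = 0.2823 x 0.03809 = 0.01075 mol; V(NaOH) at equivalence = 0.01075/0.1565 = 0.06871 L.
At equivalence all the acid is converted to C3H5O3-; total volume = 0.03809 + 0.06871 = 0.1068 L, so [C3H5O3-] = 0.01075/0.1068 = 0.1007 M.
Kb = Kw/Ka = 1.0e-14 / 1.4 x 10^-4 = 7.14e-11.
[OH^-] = sqrt(Kb x [C3H5O3-]) = sqrt(7.14e-11 x 0.1007) = 2.68e-6 M.
pOH = 5.57, so pH = 14.00 - 5.57 = 8.43.

8.43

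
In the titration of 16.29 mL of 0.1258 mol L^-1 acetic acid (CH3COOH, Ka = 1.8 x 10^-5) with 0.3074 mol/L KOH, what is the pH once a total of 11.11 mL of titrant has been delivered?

12.70

n(acid) = 0.1258 x 0.01629 = 0.002049 mol; n(KOH) added = 0.3074 x 0.01111 = 0.003415 mol.
Base is in excess by 0.003415 - 0.002049 = 0.001366 mol in a total volume of 0.02740 L.
[OH^-] = 0.001366/0.02740 = 0.04985 M, so pOH = 1.30 and pH = 14.00 - 1.30 = 12.70.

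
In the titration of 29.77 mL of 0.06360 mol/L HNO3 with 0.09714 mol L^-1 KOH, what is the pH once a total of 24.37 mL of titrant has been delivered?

n(acid) = 0.06360 x 0.02977 = 0.001893 mol; n(KOH) added = 0.09714 x 0.02437 = 0.002367 mol.
Base is in excess by 0.002367 - 0.001893 = 0.0004739 mol in a total volume of 0.05414 L.
[OH^-] = 0.0004739/0.05414 = 0.008754 M, so pOH = 2.06 and pH = 14.00 - 2.06 = 11.94.

11.94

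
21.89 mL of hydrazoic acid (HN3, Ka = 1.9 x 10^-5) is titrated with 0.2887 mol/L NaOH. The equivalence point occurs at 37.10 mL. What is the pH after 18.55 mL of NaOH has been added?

4.72

18.55 mL is exactly half the equivalence volume (37.10/2), i.e. the half-equivalence point.
There, n(HA) = n(A^-), so pH = pKa = -log(1.9 x 10^-5) = 4.72.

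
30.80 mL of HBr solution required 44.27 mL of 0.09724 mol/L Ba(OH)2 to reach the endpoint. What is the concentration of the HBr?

0.280 M

n(Ba(OH)2) delivered = 0.09724 x 0.04427 = 0.004305 mol.
The reaction is 2 HBr + 1 Ba(OH)2, so n(HBr) = 0.004305 x 2/1 = 0.008610 mol.
[HBr] = 0.008610 mol / 0.03080 L = 0.280 M.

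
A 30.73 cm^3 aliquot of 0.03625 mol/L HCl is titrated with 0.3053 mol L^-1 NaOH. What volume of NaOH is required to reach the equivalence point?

n(HCl) = 0.03625 mol/L x 0.03073 L = 0.001114 mol.
At equivalence n(NaOH) = n(HCl) = 0.001114 mol.
V(NaOH) = 0.001114 / 0.3053 = 0.003649 L = 3.65 mL.

3.65 mL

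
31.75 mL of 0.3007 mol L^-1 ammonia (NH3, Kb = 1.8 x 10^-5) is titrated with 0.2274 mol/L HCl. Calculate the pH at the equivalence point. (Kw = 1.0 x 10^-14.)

n(NH3) = 0.3007 x 0.03175 = 0.009547 mol; V(HCl) at equivalence = 0.009547/0.2274 = 0.04198 L.
At equivalence the base is fully converted to NH4+; total volume = 0.07373 L, so [NH4+] = 0.009547/0.07373 = 0.1295 M.
Ka(NH4+) = Kw/Kb = 1.0e-14 / 1.8 x 10^-5 = 5.56e-10.
[H^+] = sqrt(Ka x [NH4+]) = sqrt(5.56e-10 x 0.1295) = 8.48e-6 M.
pH = -log(8.48e-6) = 5.07.

5.07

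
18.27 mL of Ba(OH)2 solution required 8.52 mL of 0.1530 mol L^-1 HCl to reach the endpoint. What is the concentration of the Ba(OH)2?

0.0357 M

n(HCl) delivered = 0.1530 x 0.008520 = 0.001304 mol.
The reaction is 1 Ba(OH)2 + 2 HCl, so n(Ba(OH)2) = 0.001304 x 1/2 = 0.0006518 mol.
[Ba(OH)2] = 0.0006518 mol / 0.01827 L = 0.0357 M.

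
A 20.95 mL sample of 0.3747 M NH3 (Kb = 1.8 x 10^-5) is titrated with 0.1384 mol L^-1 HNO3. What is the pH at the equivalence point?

n(NH3) = 0.3747 x 0.02095 = 0.007850 mol; V(HNO3) at equivalence = 0.007850/0.1384 = 0.05672 L.
At equivalence the base is fully converted to NH4+; total volume = 0.07767 L, so [NH4+] = 0.007850/0.07767 = 0.1011 M.
Ka(NH4+) = Kw/Kb = 1.0e-14 / 1.8 x 10^-5 = 5.56e-10.
[H^+] = sqrt(Ka x [NH4+]) = sqrt(5.56e-10 x 0.1011) = 7.49e-6 M.
pH = -log(7.49e-6) = 5.13.

5.13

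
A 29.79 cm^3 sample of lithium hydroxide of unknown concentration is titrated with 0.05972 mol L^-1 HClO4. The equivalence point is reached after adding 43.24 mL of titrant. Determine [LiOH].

n(HClO4) delivered = 0.05972 x 0.04324 = 0.002582 mol.
For a 1:1 reaction, n(LiOH) = 0.002582 mol.
[LiOH] = 0.002582 mol / 0.02979 L = 0.0867 M.

0.0867 M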